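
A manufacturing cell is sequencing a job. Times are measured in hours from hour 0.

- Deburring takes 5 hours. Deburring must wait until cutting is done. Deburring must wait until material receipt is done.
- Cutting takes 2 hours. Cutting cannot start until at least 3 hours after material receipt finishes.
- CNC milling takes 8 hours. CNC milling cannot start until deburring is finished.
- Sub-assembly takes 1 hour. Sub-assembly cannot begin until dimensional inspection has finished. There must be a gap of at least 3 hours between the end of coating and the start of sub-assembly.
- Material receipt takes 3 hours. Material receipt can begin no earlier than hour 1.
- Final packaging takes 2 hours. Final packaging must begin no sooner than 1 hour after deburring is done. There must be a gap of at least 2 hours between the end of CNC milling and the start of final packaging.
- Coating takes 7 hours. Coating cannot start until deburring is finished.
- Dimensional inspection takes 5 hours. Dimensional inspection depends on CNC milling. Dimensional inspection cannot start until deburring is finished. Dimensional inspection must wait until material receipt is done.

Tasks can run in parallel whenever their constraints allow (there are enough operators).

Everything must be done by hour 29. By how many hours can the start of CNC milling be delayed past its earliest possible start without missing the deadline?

1

Material receipt waits on its own release at hour 1, so it starts at hour 1 and finishes at 1 + 3 = hour 4.
Cutting cannot begin until material receipt (finishes hour 4, plus 3-hour gap → hour 7). It runs from hour 7 to 7 + 2 = hour 9.
Deburring has to wait for cutting (finishes hour 9); material receipt (finishes hour 4). The latest of these is hour 9, so deburring runs hour 9 to 9 + 5 = hour 14.
CNC milling waits on deburring (finishes hour 14), so it starts at hour 14 and finishes at 14 + 8 = hour 22.

Working backward from the deadline:
Nothing follows sub-assembly; the deadline of hour 29 is its only limit. It must start by 29 − 1 = hour 28.
Since sub-assembly (must start by hour 28) depends on it, dimensional inspection must finish by hour 28. Backing off its 5-hour duration gives a latest start of hour 23.
Nothing follows final packaging; the deadline of hour 29 is its only limit. It must start by 29 − 2 = hour 27.
CNC milling feeds dimensional inspection (must start by hour 23); final packaging (must start by hour 27, minus 2-hour gap → hour 25). Taking the minimum, CNC milling must finish by hour 23 and start by 23 − 8 = hour 15.
So CNC milling can start as early as hour 14 and as late as hour 15, giving 15 − 14 = 1 hour of slack.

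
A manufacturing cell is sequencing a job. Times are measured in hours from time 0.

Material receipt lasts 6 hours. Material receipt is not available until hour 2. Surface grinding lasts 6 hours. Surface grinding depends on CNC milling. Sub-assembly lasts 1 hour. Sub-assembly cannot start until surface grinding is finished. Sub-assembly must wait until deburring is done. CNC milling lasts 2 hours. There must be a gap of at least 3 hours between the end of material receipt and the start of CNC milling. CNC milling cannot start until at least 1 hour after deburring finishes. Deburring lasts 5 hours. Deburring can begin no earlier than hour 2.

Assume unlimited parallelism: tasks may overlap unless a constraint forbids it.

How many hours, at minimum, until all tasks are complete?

Deburring waits on its own release at hour 2, so it starts at hour 2 and finishes at 2 + 5 = hour 7.
Material receipt cannot begin until its own release at hour 2. It runs from hour 2 to 2 + 6 = hour 8.
CNC milling needs all of material receipt (finishes hour 8, plus 3-hour gap → hour 11); deburring (finishes hour 7, plus 1-hour gap → hour 8). That puts its earliest start at hour 11; it finishes at 11 + 2 = hour 13.
Surface grinding cannot begin until CNC milling (finishes hour 13). It runs from hour 13 to 13 + 6 = hour 19.
For sub-assembly: surface grinding (finishes hour 19); deburring (finishes hour 7). Taking the maximum gives a start of hour 19, and it finishes at 19 + 1 = hour 20.
All tasks are finished once the last one completes. Finish times: Material receipt at 8, Deburring at 7, CNC milling at 13, Surface grinding at 19, Sub-assembly at 20. The latest is hour 20.

20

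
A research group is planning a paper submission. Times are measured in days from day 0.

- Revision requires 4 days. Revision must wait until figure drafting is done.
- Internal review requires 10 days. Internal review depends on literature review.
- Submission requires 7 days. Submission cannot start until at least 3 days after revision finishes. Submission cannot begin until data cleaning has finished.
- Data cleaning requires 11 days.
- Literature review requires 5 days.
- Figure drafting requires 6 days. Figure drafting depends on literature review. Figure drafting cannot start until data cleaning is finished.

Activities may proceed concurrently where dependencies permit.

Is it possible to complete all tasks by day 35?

Data cleaning can start immediately at day 0; it finishes at day 11.
Literature review has no prerequisites, so it starts at day 0 and finishes at day 5.
Internal review waits on literature review (finishes day 5), so it starts at day 5 and finishes at 5 + 10 = day 15.
Figure drafting has to wait for literature review (finishes day 5); data cleaning (finishes day 11). The latest of these is day 11, so figure drafting runs day 11 to 11 + 6 = day 17.
Revision waits on figure drafting (finishes day 17), so it starts at day 17 and finishes at 17 + 4 = day 21.
Submission has to wait for revision (finishes day 21, plus 3-day gap → day 24); data cleaning (finishes day 11). The latest of these is day 24, so submission runs day 24 to 24 + 7 = day 31.
Every task is finished by day 31, which is no later than the deadline of 35, so the schedule is feasible.

Yes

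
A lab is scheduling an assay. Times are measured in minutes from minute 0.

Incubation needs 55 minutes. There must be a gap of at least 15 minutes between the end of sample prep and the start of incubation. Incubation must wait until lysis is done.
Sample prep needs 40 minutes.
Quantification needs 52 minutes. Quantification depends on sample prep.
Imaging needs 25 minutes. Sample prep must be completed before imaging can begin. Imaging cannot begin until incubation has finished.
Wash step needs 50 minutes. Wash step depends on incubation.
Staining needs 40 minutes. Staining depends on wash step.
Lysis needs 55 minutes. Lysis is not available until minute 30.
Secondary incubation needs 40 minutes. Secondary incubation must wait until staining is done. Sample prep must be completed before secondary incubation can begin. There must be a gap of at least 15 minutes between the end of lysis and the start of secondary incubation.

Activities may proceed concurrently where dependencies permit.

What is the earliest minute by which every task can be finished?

270

Lysis cannot begin until its own release at minute 30. It runs from minute 30 to 30 + 55 = minute 85.
Sample prep has no prerequisites, so it starts at minute 0 and finishes at minute 40.
After sample prep (finishes minute 40), quantification can start at minute 40 and finishes at minute 92.
Incubation cannot start until sample prep (finishes minute 40, plus 15-minute gap → minute 55); lysis (finishes minute 85). The controlling bound is minute 85, so incubation finishes at 85 + 55 = minute 140.
Imaging has to wait for sample prep (finishes minute 40); incubation (finishes minute 140). The latest of these is minute 140, so imaging runs minute 140 to 140 + 25 = minute 165.
After incubation (finishes minute 140), wash step can start at minute 140 and finishes at minute 190.
After wash step (finishes minute 190), staining can start at minute 190 and finishes at minute 230.
Secondary incubation cannot start until staining (finishes minute 230); sample prep (finishes minute 40); lysis (finishes minute 85, plus 15-minute gap → minute 100). The controlling bound is minute 230, so secondary incubation finishes at 230 + 40 = minute 270.
All tasks are finished once the last one completes. Finish times: Sample prep at 40, Lysis at 85, Incubation at 140, Wash step at 190, Staining at 230, Secondary incubation at 270, Imaging at 165, Quantification at 92. The latest is minute 270.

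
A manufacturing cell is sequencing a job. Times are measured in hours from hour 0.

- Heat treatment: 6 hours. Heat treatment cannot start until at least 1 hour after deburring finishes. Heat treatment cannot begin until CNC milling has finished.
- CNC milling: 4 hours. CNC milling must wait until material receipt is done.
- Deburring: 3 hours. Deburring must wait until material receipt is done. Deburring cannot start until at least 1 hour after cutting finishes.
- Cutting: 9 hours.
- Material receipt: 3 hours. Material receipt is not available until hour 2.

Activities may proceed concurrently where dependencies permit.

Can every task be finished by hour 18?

Cutting has no prerequisites, so it starts at hour 0 and finishes at hour 9.
After its own release at hour 2, material receipt can start at hour 2 and finishes at hour 5.
CNC milling waits on material receipt (finishes hour 5), so it starts at hour 5 and finishes at 5 + 4 = hour 9.
Deburring cannot start until material receipt (finishes hour 5); cutting (finishes hour 9, plus 1-hour gap → hour 10). The controlling bound is hour 10, so deburring finishes at 10 + 3 = hour 13.
Heat treatment needs all of deburring (finishes hour 13, plus 1-hour gap → hour 14); CNC milling (finishes hour 9). That puts its earliest start at hour 14; it finishes at 14 + 6 = hour 20.
The earliest everything can be done is hour 20, which is after the deadline of 18, so it is not possible.

No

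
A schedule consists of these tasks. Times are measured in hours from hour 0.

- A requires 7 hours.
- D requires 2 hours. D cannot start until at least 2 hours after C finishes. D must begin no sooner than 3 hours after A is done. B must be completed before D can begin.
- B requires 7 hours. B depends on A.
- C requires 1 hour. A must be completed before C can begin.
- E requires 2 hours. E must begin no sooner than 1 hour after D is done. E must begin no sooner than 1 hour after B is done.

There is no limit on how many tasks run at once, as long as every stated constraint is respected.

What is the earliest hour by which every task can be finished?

19

A has no prerequisites, so it starts at hour 0 and finishes at hour 7.
C waits on A (finishes hour 7), so it starts at hour 7 and finishes at 7 + 1 = hour 8.
B waits on A (finishes hour 7), so it starts at hour 7 and finishes at 7 + 7 = hour 14.
For D: C (finishes hour 8, plus 2-hour gap → hour 10); A (finishes hour 7, plus 3-hour gap → hour 10); B (finishes hour 14). Taking the maximum gives a start of hour 14, and it finishes at 14 + 2 = hour 16.
E has to wait for D (finishes hour 16, plus 1-hour gap → hour 17); B (finishes hour 14, plus 1-hour gap → hour 15). The latest of these is hour 17, so E runs hour 17 to 17 + 2 = hour 19.
All tasks are finished once the last one completes. Finish times: A at 7, B at 14, C at 8, D at 16, E at 19. The latest is hour 19.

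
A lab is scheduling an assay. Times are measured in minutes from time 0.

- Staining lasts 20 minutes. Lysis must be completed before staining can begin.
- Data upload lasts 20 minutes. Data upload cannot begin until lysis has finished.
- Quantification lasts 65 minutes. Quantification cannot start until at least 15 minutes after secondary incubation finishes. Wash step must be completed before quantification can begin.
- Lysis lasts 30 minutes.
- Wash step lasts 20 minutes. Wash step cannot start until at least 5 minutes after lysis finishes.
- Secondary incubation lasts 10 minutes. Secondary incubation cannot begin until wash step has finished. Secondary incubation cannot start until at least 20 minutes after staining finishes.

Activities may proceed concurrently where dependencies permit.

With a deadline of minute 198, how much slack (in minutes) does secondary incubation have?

38

Lysis can start immediately at minute 0; it finishes at minute 30.
Staining cannot begin until lysis (finishes minute 30). It runs from minute 30 to 30 + 20 = minute 50.
Wash step waits on lysis (finishes minute 30, plus 5-minute gap → minute 35), so it starts at minute 35 and finishes at 35 + 20 = minute 55.
Secondary incubation cannot start until wash step (finishes minute 55); staining (finishes minute 50, plus 20-minute gap → minute 70). The controlling bound is minute 70, so secondary incubation finishes at 70 + 10 = minute 80.

Working backward from the deadline:
Quantification must finish by minute 198; it takes 65 minutes, so it must start by 198 − 65 = minute 133.
Since quantification (must start by minute 133, minus 15-minute gap → minute 118) depends on it, secondary incubation must finish by minute 118. Backing off its 10-minute duration gives a latest start of minute 108.
So secondary incubation can start as early as minute 70 and as late as minute 108, giving 108 − 70 = 38 minutes of slack.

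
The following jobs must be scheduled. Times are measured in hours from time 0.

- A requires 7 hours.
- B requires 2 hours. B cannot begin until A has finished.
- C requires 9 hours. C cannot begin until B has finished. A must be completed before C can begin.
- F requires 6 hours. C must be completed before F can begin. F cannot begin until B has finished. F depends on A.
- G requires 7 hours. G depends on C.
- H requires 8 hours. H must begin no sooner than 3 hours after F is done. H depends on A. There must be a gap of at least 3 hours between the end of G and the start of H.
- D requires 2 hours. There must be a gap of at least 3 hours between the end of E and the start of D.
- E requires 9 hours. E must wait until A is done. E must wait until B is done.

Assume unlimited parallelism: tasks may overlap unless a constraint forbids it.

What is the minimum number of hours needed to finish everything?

A can start immediately at hour 0; it finishes at hour 7.
B cannot begin until A (finishes hour 7). It runs from hour 7 to 7 + 2 = hour 9.
E needs all of A (finishes hour 7); B (finishes hour 9). That puts its earliest start at hour 9; it finishes at 9 + 9 = hour 18.
D cannot begin until E (finishes hour 18, plus 3-hour gap → hour 21). It runs from hour 21 to 21 + 2 = hour 23.
For C: B (finishes hour 9); A (finishes hour 7). Taking the maximum gives a start of hour 9, and it finishes at 9 + 9 = hour 18.
G waits on C (finishes hour 18), so it starts at hour 18 and finishes at 18 + 7 = hour 25.
F needs all of C (finishes hour 18); B (finishes hour 9); A (finishes hour 7). That puts its earliest start at hour 18; it finishes at 18 + 6 = hour 24.
H cannot start until F (finishes hour 24, plus 3-hour gap → hour 27); A (finishes hour 7); G (finishes hour 25, plus 3-hour gap → hour 28). The controlling bound is hour 28, so H finishes at 28 + 8 = hour 36.
All tasks are finished once the last one completes. Finish times: A at 7, B at 9, C at 18, D at 23, E at 18, F at 24, G at 25, H at 36. The latest is hour 36.

36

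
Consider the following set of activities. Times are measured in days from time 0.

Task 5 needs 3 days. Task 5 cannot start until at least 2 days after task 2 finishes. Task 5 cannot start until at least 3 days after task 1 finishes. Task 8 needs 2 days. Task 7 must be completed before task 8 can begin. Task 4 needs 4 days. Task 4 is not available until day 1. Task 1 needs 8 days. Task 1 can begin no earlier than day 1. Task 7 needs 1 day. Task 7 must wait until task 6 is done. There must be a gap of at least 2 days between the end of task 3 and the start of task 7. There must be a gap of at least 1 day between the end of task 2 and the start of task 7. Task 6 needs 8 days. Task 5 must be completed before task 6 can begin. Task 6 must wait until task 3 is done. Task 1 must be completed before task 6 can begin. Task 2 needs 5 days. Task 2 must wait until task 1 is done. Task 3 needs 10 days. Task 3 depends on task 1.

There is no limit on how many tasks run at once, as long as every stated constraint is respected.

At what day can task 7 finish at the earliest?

28

After its own release at day 1, task 1 can start at day 1 and finishes at day 9.
Task 3 cannot begin until task 1 (finishes day 9). It runs from day 9 to 9 + 10 = day 19.
Task 2 cannot begin until task 1 (finishes day 9). It runs from day 9 to 9 + 5 = day 14.
Task 5 needs all of task 2 (finishes day 14, plus 2-day gap → day 16); task 1 (finishes day 9, plus 3-day gap → day 12). That puts its earliest start at day 16; it finishes at 16 + 3 = day 19.
Task 6 needs all of task 5 (finishes day 19); task 3 (finishes day 19); task 1 (finishes day 9). That puts its earliest start at day 19; it finishes at 19 + 8 = day 27.
Task 7 needs all of task 6 (finishes day 27); task 3 (finishes day 19, plus 2-day gap → day 21); task 2 (finishes day 14, plus 1-day gap → day 15). That puts its earliest start at day 27; it finishes at 27 + 1 = day 28.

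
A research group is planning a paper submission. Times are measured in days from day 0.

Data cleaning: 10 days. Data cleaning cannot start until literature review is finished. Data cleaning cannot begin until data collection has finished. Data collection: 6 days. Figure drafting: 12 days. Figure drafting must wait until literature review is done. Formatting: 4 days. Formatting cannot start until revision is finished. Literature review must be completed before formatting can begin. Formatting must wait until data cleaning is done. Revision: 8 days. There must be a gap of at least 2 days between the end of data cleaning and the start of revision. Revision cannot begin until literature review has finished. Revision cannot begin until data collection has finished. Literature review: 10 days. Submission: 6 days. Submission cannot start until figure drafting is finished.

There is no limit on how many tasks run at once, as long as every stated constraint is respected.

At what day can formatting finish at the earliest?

34

Nothing blocks data collection, so it runs from day 0 to day 6.
Nothing blocks literature review, so it runs from day 0 to day 10.
Data cleaning has to wait for literature review (finishes day 10); data collection (finishes day 6). The latest of these is day 10, so data cleaning runs day 10 to 10 + 10 = day 20.
Revision cannot start until data cleaning (finishes day 20, plus 2-day gap → day 22); literature review (finishes day 10); data collection (finishes day 6). The controlling bound is day 22, so revision finishes at 22 + 8 = day 30.
Formatting needs all of revision (finishes day 30); literature review (finishes day 10); data cleaning (finishes day 20). That puts its earliest start at day 30; it finishes at 30 + 4 = day 34.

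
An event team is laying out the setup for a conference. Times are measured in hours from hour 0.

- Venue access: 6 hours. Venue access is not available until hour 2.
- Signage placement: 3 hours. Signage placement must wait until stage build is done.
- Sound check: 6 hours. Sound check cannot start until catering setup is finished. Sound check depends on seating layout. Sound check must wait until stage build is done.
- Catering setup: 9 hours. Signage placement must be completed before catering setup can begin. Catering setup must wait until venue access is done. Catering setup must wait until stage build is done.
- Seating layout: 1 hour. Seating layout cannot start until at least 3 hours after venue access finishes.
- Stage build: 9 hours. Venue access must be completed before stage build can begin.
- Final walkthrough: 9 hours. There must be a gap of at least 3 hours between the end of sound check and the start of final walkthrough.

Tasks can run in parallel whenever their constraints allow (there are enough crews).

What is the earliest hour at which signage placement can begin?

17

After its own release at hour 2, venue access can start at hour 2 and finishes at hour 8.
Stage build cannot begin until venue access (finishes hour 8). It runs from hour 8 to 8 + 9 = hour 17.
Signage placement waits on stage build (finishes hour 17), so the earliest it can start is hour 17.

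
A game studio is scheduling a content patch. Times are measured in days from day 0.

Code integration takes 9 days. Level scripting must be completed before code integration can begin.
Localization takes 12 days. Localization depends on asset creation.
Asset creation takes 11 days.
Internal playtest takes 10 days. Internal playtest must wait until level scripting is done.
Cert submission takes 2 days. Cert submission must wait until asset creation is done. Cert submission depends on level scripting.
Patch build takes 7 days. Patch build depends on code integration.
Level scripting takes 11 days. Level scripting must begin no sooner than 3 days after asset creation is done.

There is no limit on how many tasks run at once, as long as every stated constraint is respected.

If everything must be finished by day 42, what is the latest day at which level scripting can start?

Patch build has no dependents, so it just needs to finish by day 42. Starting by 42 − 7 = day 35 achieves that.
Since patch build (must start by day 35) depends on it, code integration must finish by day 35. Backing off its 9-day duration gives a latest start of day 26.
To finish by day 42, internal playtest (duration 10) must start no later than day 32.
To finish by day 42, cert submission (duration 2) must start no later than day 40.
Level scripting feeds code integration (must start by day 26); internal playtest (must start by day 32); cert submission (must start by day 40). Taking the minimum, level scripting must finish by day 26 and start by 26 − 11 = day 15.

15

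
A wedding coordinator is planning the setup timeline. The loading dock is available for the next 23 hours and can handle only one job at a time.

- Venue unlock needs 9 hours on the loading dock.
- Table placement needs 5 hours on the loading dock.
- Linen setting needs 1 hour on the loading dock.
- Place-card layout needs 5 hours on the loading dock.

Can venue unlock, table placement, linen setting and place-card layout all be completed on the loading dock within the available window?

Running back to back, the jobs need 9 + 5 + 1 + 5 = 20 hours on the loading dock.
Since 20 ≤ 23, they fit within the window.

Yes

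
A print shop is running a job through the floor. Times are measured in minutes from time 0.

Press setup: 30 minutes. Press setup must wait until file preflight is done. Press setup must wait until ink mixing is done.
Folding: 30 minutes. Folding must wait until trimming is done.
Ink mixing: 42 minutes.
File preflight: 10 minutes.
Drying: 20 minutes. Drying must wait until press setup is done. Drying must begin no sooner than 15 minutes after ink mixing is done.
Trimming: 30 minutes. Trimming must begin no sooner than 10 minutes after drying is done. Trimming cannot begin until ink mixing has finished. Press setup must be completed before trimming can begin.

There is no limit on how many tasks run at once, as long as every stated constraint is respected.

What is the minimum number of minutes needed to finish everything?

Ink mixing can start immediately at minute 0; it finishes at minute 42.
File preflight can start immediately at minute 0; it finishes at minute 10.
Press setup cannot start until file preflight (finishes minute 10); ink mixing (finishes minute 42). The controlling bound is minute 42, so press setup finishes at 42 + 30 = minute 72.
Drying has to wait for press setup (finishes minute 72); ink mixing (finishes minute 42, plus 15-minute gap → minute 57). The latest of these is minute 72, so drying runs minute 72 to 72 + 20 = minute 92.
Trimming cannot start until drying (finishes minute 92, plus 10-minute gap → minute 102); ink mixing (finishes minute 42); press setup (finishes minute 72). The controlling bound is minute 102, so trimming finishes at 102 + 30 = minute 132.
After trimming (finishes minute 132), folding can start at minute 132 and finishes at minute 162.
All tasks are finished once the last one completes. Finish times: File preflight at 10, Ink mixing at 42, Press setup at 72, Drying at 92, Trimming at 132, Folding at 162. The latest is minute 162.

162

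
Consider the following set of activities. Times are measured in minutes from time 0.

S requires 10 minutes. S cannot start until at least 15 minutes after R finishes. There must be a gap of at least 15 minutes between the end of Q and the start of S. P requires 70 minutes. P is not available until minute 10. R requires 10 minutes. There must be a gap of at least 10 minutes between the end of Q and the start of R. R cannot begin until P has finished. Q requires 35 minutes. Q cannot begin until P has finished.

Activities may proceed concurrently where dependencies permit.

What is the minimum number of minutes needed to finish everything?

P waits on its own release at minute 10, so it starts at minute 10 and finishes at 10 + 70 = minute 80.
After P (finishes minute 80), Q can start at minute 80 and finishes at minute 115.
R needs all of Q (finishes minute 115, plus 10-minute gap → minute 125); P (finishes minute 80). That puts its earliest start at minute 125; it finishes at 125 + 10 = minute 135.
S cannot start until R (finishes minute 135, plus 15-minute gap → minute 150); Q (finishes minute 115, plus 15-minute gap → minute 130). The controlling bound is minute 150, so S finishes at 150 + 10 = minute 160.
All tasks are finished once the last one completes. Finish times: P at 80, Q at 115, R at 135, S at 160. The latest is minute 160.

160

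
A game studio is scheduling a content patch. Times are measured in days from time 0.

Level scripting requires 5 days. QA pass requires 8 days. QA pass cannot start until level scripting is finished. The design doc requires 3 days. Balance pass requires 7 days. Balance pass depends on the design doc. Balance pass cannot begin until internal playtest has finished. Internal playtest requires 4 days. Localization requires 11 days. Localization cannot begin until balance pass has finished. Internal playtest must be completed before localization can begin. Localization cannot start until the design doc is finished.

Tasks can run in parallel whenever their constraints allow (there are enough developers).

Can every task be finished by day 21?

No

Internal playtest has no prerequisites, so it starts at day 0 and finishes at day 4.
Nothing blocks level scripting, so it runs from day 0 to day 5.
After level scripting (finishes day 5), QA pass can start at day 5 and finishes at day 13.
The design doc has no prerequisites, so it starts at day 0 and finishes at day 3.
Balance pass needs all of the design doc (finishes day 3); internal playtest (finishes day 4). That puts its earliest start at day 4; it finishes at 4 + 7 = day 11.
For localization: balance pass (finishes day 11); internal playtest (finishes day 4); the design doc (finishes day 3). Taking the maximum gives a start of day 11, and it finishes at 11 + 11 = day 22.
The earliest everything can be done is day 22, which is after the deadline of 21, so it is not possible.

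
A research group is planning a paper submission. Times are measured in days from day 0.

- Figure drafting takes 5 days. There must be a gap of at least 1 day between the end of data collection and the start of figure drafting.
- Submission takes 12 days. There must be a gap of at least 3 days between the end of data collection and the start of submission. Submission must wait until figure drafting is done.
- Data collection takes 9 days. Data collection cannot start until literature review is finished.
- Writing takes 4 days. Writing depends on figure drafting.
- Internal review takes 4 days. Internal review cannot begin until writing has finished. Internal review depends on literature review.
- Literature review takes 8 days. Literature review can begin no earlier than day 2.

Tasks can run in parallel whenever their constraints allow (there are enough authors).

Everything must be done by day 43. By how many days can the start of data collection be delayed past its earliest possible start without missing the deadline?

Literature review waits on its own release at day 2, so it starts at day 2 and finishes at 2 + 8 = day 10.
After literature review (finishes day 10), data collection can start at day 10 and finishes at day 19.

Working backward from the deadline:
Internal review has no dependents, so it just needs to finish by day 43. Starting by 43 − 4 = day 39 achieves that.
Since internal review (must start by day 39) depends on it, writing must finish by day 39. Backing off its 4-day duration gives a latest start of day 35.
To finish by day 43, submission (duration 12) must start no later than day 31.
Figure drafting feeds writing (must start by day 35); submission (must start by day 31). Taking the minimum, figure drafting must finish by day 31 and start by 31 − 5 = day 26.
Data collection must finish in time for figure drafting (must start by day 26, minus 1-day gap → day 25); submission (must start by day 31, minus 3-day gap → day 28). The tightest is day 25, so data collection must start by 25 − 9 = day 16.
So data collection can start as early as day 10 and as late as day 16, giving 16 − 10 = 6 days of slack.

6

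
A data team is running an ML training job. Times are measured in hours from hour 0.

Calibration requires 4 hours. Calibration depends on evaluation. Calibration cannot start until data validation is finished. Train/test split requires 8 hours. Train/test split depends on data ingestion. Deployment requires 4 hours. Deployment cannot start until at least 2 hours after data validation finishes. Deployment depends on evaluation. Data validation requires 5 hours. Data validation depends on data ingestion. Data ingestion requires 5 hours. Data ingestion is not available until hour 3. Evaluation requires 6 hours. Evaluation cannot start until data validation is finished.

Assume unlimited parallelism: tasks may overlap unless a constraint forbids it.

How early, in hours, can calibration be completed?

After its own release at hour 3, data ingestion can start at hour 3 and finishes at hour 8.
Data validation cannot begin until data ingestion (finishes hour 8). It runs from hour 8 to 8 + 5 = hour 13.
After data validation (finishes hour 13), evaluation can start at hour 13 and finishes at hour 19.
Calibration has to wait for evaluation (finishes hour 19); data validation (finishes hour 13). The latest of these is hour 19, so calibration runs hour 19 to 19 + 4 = hour 23.

23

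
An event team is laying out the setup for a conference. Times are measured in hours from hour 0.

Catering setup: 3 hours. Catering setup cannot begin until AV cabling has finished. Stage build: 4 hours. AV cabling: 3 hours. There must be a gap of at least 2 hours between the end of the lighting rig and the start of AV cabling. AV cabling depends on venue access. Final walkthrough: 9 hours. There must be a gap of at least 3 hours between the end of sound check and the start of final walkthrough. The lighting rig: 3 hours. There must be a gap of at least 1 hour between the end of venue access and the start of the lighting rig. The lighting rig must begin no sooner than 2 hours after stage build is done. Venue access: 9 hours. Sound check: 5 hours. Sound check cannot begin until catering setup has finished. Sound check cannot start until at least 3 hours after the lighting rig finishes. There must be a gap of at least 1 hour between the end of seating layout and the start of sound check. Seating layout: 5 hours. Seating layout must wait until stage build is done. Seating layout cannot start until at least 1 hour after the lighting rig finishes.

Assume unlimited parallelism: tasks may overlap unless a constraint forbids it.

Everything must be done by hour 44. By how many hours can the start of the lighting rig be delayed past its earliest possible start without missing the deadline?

Stage build has no prerequisites, so it starts at hour 0 and finishes at hour 4.
Nothing blocks venue access, so it runs from hour 0 to hour 9.
The lighting rig needs all of venue access (finishes hour 9, plus 1-hour gap → hour 10); stage build (finishes hour 4, plus 2-hour gap → hour 6). That puts its earliest start at hour 10; it finishes at 10 + 3 = hour 13.

Working backward from the deadline:
To finish by hour 44, final walkthrough (duration 9) must start no later than hour 35.
Sound check feeds into final walkthrough (must start by hour 35, minus 3-hour gap → hour 32); so sound check must finish by hour 32 and therefore start by hour 27.
Since sound check (must start by hour 27) depends on it, catering setup must finish by hour 27. Backing off its 3-hour duration gives a latest start of hour 24.
AV cabling must finish before catering setup (must start by hour 24). With a 3-hour duration, AV cabling must start by 24 − 3 = hour 21.
Since sound check (must start by hour 27, minus 1-hour gap → hour 26) depends on it, seating layout must finish by hour 26. Backing off its 5-hour duration gives a latest start of hour 21.
The lighting rig has several dependents: AV cabling (must start by hour 21, minus 2-hour gap → hour 19); seating layout (must start by hour 21, minus 1-hour gap → hour 20); sound check (must start by hour 27, minus 3-hour gap → hour 24). The earliest of those limits is hour 19, so the lighting rig must start by 19 − 3 = hour 16.
So the lighting rig can start as early as hour 10 and as late as hour 16, giving 16 − 10 = 6 hours of slack.

6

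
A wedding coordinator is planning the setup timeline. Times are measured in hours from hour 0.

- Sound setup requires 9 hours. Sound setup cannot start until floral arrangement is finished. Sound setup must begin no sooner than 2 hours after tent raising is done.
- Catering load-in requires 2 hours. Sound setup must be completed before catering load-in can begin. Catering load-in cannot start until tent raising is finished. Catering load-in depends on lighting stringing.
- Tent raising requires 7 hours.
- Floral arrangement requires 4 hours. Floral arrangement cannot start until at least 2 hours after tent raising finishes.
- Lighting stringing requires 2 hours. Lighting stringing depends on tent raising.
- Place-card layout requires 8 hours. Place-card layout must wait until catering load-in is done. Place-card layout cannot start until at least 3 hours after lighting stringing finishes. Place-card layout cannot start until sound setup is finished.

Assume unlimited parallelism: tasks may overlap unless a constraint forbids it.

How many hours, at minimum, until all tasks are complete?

32

Tent raising has no prerequisites, so it starts at hour 0 and finishes at hour 7.
Lighting stringing waits on tent raising (finishes hour 7), so it starts at hour 7 and finishes at 7 + 2 = hour 9.
After tent raising (finishes hour 7, plus 2-hour gap → hour 9), floral arrangement can start at hour 9 and finishes at hour 13.
Sound setup needs all of floral arrangement (finishes hour 13); tent raising (finishes hour 7, plus 2-hour gap → hour 9). That puts its earliest start at hour 13; it finishes at 13 + 9 = hour 22.
Catering load-in has to wait for sound setup (finishes hour 22); tent raising (finishes hour 7); lighting stringing (finishes hour 9). The latest of these is hour 22, so catering load-in runs hour 22 to 22 + 2 = hour 24.
Place-card layout needs all of catering load-in (finishes hour 24); lighting stringing (finishes hour 9, plus 3-hour gap → hour 12); sound setup (finishes hour 22). That puts its earliest start at hour 24; it finishes at 24 + 8 = hour 32.
All tasks are finished once the last one completes. Finish times: Tent raising at 7, Floral arrangement at 13, Lighting stringing at 9, Sound setup at 22, Catering load-in at 24, Place-card layout at 32. The latest is hour 32.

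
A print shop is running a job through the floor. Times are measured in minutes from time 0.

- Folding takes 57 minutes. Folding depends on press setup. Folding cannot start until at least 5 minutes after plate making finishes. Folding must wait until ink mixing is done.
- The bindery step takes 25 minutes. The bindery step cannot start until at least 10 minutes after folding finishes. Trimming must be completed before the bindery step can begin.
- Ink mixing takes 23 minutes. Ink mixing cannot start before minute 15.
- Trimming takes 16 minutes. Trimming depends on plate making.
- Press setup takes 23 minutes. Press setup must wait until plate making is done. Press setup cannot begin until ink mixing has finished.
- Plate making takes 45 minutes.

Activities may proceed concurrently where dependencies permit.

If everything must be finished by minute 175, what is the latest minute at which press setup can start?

To finish by minute 175, the bindery step (duration 25) must start no later than minute 150.
Folding feeds into the bindery step (must start by minute 150, minus 10-minute gap → minute 140); so folding must finish by minute 140 and therefore start by minute 83.
Since folding (must start by minute 83) depends on it, press setup must finish by minute 83. Backing off its 23-minute duration gives a latest start of minute 60.

60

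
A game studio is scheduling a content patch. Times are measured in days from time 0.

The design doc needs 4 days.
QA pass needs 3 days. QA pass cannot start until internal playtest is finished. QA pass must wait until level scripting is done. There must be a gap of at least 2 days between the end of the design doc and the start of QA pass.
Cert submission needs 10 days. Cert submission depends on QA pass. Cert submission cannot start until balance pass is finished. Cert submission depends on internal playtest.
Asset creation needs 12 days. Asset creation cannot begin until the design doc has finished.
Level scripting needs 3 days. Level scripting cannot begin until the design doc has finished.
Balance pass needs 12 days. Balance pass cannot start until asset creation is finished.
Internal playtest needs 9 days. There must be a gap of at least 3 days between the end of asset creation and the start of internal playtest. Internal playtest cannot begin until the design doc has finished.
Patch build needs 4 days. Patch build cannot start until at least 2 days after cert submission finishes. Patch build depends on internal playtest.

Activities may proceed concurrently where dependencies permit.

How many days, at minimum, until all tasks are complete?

The design doc can start immediately at day 0; it finishes at day 4.
Level scripting cannot begin until the design doc (finishes day 4). It runs from day 4 to 4 + 3 = day 7.
Asset creation cannot begin until the design doc (finishes day 4). It runs from day 4 to 4 + 12 = day 16.
Balance pass cannot begin until asset creation (finishes day 16). It runs from day 16 to 16 + 12 = day 28.
For internal playtest: asset creation (finishes day 16, plus 3-day gap → day 19); the design doc (finishes day 4). Taking the maximum gives a start of day 19, and it finishes at 19 + 9 = day 28.
QA pass needs all of internal playtest (finishes day 28); level scripting (finishes day 7); the design doc (finishes day 4, plus 2-day gap → day 6). That puts its earliest start at day 28; it finishes at 28 + 3 = day 31.
For cert submission: QA pass (finishes day 31); balance pass (finishes day 28); internal playtest (finishes day 28). Taking the maximum gives a start of day 31, and it finishes at 31 + 10 = day 41.
For patch build: cert submission (finishes day 41, plus 2-day gap → day 43); internal playtest (finishes day 28). Taking the maximum gives a start of day 43, and it finishes at 43 + 4 = day 47.
All tasks are finished once the last one completes. Finish times: The design doc at 4, Asset creation at 16, Level scripting at 7, Internal playtest at 28, Balance pass at 28, QA pass at 31, Cert submission at 41, Patch build at 47. The latest is day 47.

47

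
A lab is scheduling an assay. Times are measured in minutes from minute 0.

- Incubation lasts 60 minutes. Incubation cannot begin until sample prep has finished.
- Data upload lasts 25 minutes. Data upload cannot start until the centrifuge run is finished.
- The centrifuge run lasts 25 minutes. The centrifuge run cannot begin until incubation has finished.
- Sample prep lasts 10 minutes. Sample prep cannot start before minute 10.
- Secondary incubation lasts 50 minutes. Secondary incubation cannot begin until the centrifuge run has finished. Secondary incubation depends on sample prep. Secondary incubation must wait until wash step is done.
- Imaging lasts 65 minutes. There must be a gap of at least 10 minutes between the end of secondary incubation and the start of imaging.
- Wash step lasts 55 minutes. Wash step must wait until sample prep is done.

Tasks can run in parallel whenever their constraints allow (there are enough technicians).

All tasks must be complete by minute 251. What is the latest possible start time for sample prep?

Imaging must finish by minute 251; it takes 65 minutes, so it must start by 251 − 65 = minute 186.
Secondary incubation has to be done before imaging (must start by minute 186, minus 10-minute gap → minute 176). That means finishing by minute 176, i.e. starting by 176 − 50 = minute 126.
Nothing follows data upload; the deadline of minute 251 is its only limit. It must start by 251 − 25 = minute 226.
The centrifuge run must finish in time for secondary incubation (must start by minute 126); data upload (must start by minute 226). The tightest is minute 126, so the centrifuge run must start by 126 − 25 = minute 101.
Since the centrifuge run (must start by minute 101) depends on it, incubation must finish by minute 101. Backing off its 60-minute duration gives a latest start of minute 41.
Wash step has to be done before secondary incubation (must start by minute 126). That means finishing by minute 126, i.e. starting by 126 − 55 = minute 71.
Sample prep must finish in time for incubation (must start by minute 41); wash step (must start by minute 71); secondary incubation (must start by minute 126). The tightest is minute 41, so sample prep must start by 41 − 10 = minute 31.

31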